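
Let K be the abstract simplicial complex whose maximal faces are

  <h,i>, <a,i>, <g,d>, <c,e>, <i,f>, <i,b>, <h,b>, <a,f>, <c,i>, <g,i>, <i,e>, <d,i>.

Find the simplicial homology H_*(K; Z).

H_0 ≅ Z,  H_1 ≅ Z^4.

We work with the vertex ordering a < b < c < d < e < f < g < h < i. The simplices of K, each written with vertices in increasing order, are:

  0-simplices (9): a, b, c, d, e, f, g, h, i
  1-simplices (12): af, ai, bh, bi, ce, ci, dg, di, ei, fi, gi, hi

Hence C_0 ≅ Z^9, C_1 ≅ Z^12.

The boundary map ∂_1: C_1 → C_0 sends each edge [p,q] (with p < q) to q − p.
The 9×12 boundary matrix has rank 8 and Smith normal form diag(1,1,1,1,1,1,1,1).

Now H_k = ker ∂_k / im ∂_{k+1}, so:

  H_0: rank C_0 − rank ∂_1 = 9 − 8 = 1, and the invariant factors of ∂_1 are all 1, so H_0 = Z.
  H_1: rank ker ∂_1 − rank ∂_2 = (12 − 8) − 0 = 4, and there is no ∂_2, so H_1 = Z^4.

As a check, the Euler characteristic is 9 − 12 = -3, which agrees with 1 − 4 = -3.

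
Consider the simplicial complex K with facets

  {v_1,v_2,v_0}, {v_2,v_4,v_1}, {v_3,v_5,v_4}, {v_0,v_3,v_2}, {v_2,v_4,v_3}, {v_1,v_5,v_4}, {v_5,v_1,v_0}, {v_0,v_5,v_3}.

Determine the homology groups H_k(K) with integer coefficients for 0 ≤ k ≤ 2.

H_0 = Z,  H_1 = 0,  H_2 = Z.

We work with the vertex ordering v_0 < v_1 < v_2 < v_3 < v_4 < v_5. The simplices of K, each written with vertices in increasing order, are:

  0-simplices (6): [v_0], [v_1], [v_2], [v_3], [v_4], [v_5]
  1-simplices (12): [v_0,v_1], [v_0,v_2], [v_0,v_3], [v_0,v_5], [v_1,v_2], [v_1,v_4], [v_1,v_5], [v_2,v_3], [v_2,v_4], [v_3,v_4], [v_3,v_5], [v_4,v_5]
  2-simplices (8): [v_0,v_1,v_2], [v_0,v_1,v_5], [v_0,v_2,v_3], [v_0,v_3,v_5], [v_1,v_2,v_4], [v_1,v_4,v_5], [v_2,v_3,v_4], [v_3,v_4,v_5]

giving chain groups C_0 ≅ Z^6, C_1 ≅ Z^12, C_2 ≅ Z^8.

Boundary ∂_1: C_1 → C_0 maps an edge to its endpoints' difference, ∂[p,q] = q − p. For instance
  ∂[v_2,v_3] = [v_3] − [v_2].
The resulting 6×12 matrix has rank 5, and its Smith normal form has invariant factors (1,1,1,1,1).

Boundary ∂_2: C_2 → C_1 sends each 2-simplex [p,q,r] to [q,r] − [p,r] + [p,q]. For instance
  ∂[v_0,v_1,v_2] = [v_1,v_2] − [v_0,v_2] + [v_0,v_1],
  ∂[v_0,v_2,v_3] = [v_2,v_3] − [v_0,v_3] + [v_0,v_2].
This gives a 12×8 integer matrix of rank 7; reducing to Smith normal form yields diagonal entries (1,1,1,1,1,1,1).

Reading off H_k = ker ∂_k / im ∂_{k+1}:

  H_0: rank C_0 − rank ∂_1 = 6 − 5 = 1, and the invariant factors of ∂_1 are all 1, so H_0 ≅ Z.
  H_1: rank ker ∂_1 − rank ∂_2 = (12 − 5) − 7 = 0, and the invariant factors of ∂_2 are all 1, so H_1 ≅ 0.
  H_2: rank ker ∂_2 − rank ∂_3 = (8 − 7) − 0 = 1, and there is no ∂_3, so H_2 ≅ Z.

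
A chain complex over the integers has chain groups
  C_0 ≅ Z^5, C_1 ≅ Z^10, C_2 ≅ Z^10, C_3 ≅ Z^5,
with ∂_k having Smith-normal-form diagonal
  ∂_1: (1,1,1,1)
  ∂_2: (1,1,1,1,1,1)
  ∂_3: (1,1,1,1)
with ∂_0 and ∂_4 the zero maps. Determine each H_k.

H_0: b_0 = 5 − 0 − 4 = 1; torsion from ∂_1 factors > 1: none. So H_0 ≅ Z.
H_1: b_1 = 10 − 4 − 6 = 0; torsion from ∂_2 factors > 1: none. So H_1 ≅ 0.
H_2: b_2 = 10 − 6 − 4 = 0; torsion from ∂_3 factors > 1: none. So H_2 ≅ 0.
H_3: b_3 = 5 − 4 − 0 = 1; torsion from ∂_4 factors > 1: none. So H_3 ≅ Z.

H_0 ≅ Z,  H_1 = 0,  H_2 = 0,  H_3 ≅ Z.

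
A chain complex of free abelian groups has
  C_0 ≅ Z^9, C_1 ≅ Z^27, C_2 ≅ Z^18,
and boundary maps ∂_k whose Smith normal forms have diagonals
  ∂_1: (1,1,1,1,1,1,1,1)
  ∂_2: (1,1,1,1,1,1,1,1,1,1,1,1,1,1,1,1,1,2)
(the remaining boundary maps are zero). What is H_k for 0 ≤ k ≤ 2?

H_0: b_0 = 9 − 0 − 8 = 1; torsion from ∂_1 factors > 1: none. So H_0 = Z.
H_1: b_1 = 27 − 8 − 18 = 1; torsion from ∂_2 factors > 1: [2]. So H_1 = Z × Z/2.
H_2: b_2 = 18 − 18 − 0 = 0; torsion from ∂_3 factors > 1: none. So H_2 = 0.

H_0 = Z,  H_1 = Z × Z/2,  H_2 = 0.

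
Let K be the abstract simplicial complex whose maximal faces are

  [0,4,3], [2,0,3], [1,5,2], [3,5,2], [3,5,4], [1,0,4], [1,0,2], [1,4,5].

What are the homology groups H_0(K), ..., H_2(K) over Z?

H_0 = Z,  H_1 = 0,  H_2 = Z.

Take the total order 0 < 1 < 2 < 3 < 4 < 5 on the vertex set. Then K (dimension 2) consists of the simplices:

  0-simplices (6): [0], [1], [2], [3], [4], [5]
  1-simplices (12): [0,1], [0,2], [0,3], [0,4], [1,2], [1,4], [1,5], [2,3], [2,5], [3,4], [3,5], [4,5]
  2-simplices (8): [0,1,2], [0,1,4], [0,2,3], [0,3,4], [1,2,5], [1,4,5], [2,3,5], [3,4,5]

giving chain groups C_0 ≅ Z^6, C_1 ≅ Z^12, C_2 ≅ Z^8.

The boundary map ∂_1: C_1 → C_0 is given by ∂[p,q] = [q] − [p].
The 6×12 boundary matrix has rank 5 and Smith normal form diag(1,1,1,1,1).

∂_2: C_2 → C_1 maps a triangle to the signed sum of its edges. For instance
  ∂[0,1,4] = [1,4] − [0,4] + [0,1],
  ∂[0,1,2] = [1,2] − [0,2] + [0,1].
The 12×8 boundary matrix has rank 7 and Smith normal form diag(1,1,1,1,1,1,1).

Computing H_k = (kernel of ∂_k) / (image of ∂_{k+1}):

  H_0: rank C_0 − rank ∂_1 = 6 − 5 = 1, and the invariant factors of ∂_1 are all 1, so H_0 ≅ Z.
  H_1: rank ker ∂_1 − rank ∂_2 = (12 − 5) − 7 = 0, and the invariant factors of ∂_2 are all 1, so H_1 ≅ 0.
  H_2: rank ker ∂_2 − rank ∂_3 = (8 − 7) − 0 = 1, and there is no ∂_3, so H_2 ≅ Z.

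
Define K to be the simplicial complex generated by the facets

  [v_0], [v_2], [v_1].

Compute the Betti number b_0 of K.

b_0 = 3.

Order the vertices as v_0 < v_1 < v_2. Listing each simplex with vertices in this order, K has dimension 0 with simplices:

  0-simplices (3): [v_0], [v_1], [v_2]

Hence C_0 ≅ Z^3.

Computing H_k = (kernel of ∂_k) / (image of ∂_{k+1}):

  H_0: rank C_0 − rank ∂_1 = 3 − 0 = 3, and there is no ∂_1, so H_0 = Z^3.

Hence the Betti numbers are b_0 = 3.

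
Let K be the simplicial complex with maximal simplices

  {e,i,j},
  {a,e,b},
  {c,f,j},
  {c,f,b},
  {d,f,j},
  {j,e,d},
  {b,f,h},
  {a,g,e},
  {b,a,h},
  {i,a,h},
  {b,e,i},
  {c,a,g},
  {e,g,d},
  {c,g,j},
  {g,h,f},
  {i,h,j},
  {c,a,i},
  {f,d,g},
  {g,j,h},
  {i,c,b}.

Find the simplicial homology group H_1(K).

Fix the vertex order a < b < c < d < e < f < g < h < i < j and write every simplex with vertices in increasing order. Then dim K = 2 and the simplices of K are:

  0-simplices (10): a, b, c, d, e, f, g, h, i, j
  1-simplices (30): ab, ac, ae, ag, ah, ai, bc, be, bf, bh, bi, cf, cg, ci, cj, de, df, dg, dj, eg, ei, ej, fg, fh, fj, gh, gj, hi, hj, ij
  2-simplices (20): abe, abh, acg, aci, aeg, ahi, bcf, bci, bei, bfh, cfj, cgj, deg, dej, dfg, dfj, eij, fgh, ghj, hij

Hence C_0 ≅ Z^10, C_1 ≅ Z^30, C_2 ≅ Z^20.

∂_1: C_1 → C_0 maps an edge to its endpoints' difference, ∂[p,q] = q − p. For instance
  ∂ab = b − a.
This gives a 10×30 integer matrix of rank 9; reducing to Smith normal form yields diagonal entries (1,1,1,1,1,1,1,1,1).

∂_2: C_2 → C_1 sends each 2-simplex [p,q,r] to [q,r] − [p,r] + [p,q]. For instance
  ∂ahi = hi − ai + ah,
  ∂dej = ej − dj + de.
The 30×20 boundary matrix has rank 20 and Smith normal form diag(1,1,1,1,1,1,1,1,1,1,1,1,1,1,1,1,1,1,1,2).

Reading off H_k = ker ∂_k / im ∂_{k+1}:

  H_1: rank ker ∂_1 − rank ∂_2 = (30 − 9) − 20 = 1, and ∂_2 has invariant factor 2 > 1, so H_1 = Z × Z/2.

(K is a triangulation of the Klein bottle.)

H_1 = Z × Z/2.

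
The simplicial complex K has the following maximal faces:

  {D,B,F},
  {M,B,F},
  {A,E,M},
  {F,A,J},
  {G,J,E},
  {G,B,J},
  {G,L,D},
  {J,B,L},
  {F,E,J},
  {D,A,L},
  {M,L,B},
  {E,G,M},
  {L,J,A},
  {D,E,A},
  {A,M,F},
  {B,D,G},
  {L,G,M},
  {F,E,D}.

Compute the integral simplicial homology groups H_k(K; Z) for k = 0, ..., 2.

H_0 = Z,  H_1 = Z ⊕ Z/2,  H_2 = 0.

K has 9 vertices, 27 edges, 18 triangles.
rank ∂_0 = 0, rank ∂_1 = 8 ⇒ b_0 = 9 − 0 − 8 = 1; all invariant factors of ∂_1 are 1 so no torsion. So H_0 = Z.
rank ∂_1 = 8, rank ∂_2 = 18 ⇒ b_1 = 27 − 8 − 18 = 1; ∂_2 has invariant factor(s) [2] giving torsion. So H_1 = Z ⊕ Z/2.
rank ∂_2 = 18, rank ∂_3 = 0 ⇒ b_2 = 18 − 18 − 0 = 0. So H_2 = 0.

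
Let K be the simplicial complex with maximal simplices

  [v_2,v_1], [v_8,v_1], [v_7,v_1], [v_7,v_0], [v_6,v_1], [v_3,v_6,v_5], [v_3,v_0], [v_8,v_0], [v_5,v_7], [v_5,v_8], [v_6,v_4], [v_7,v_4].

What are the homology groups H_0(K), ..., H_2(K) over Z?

H_0 ≅ Z,  H_1 ≅ Z^5,  H_2 = 0.

We work with the vertex ordering v_0 < v_1 < v_2 < v_3 < v_4 < v_5 < v_6 < v_7 < v_8. The simplices of K, each written with vertices in increasing order, are:

  0-simplices (9): [v_0], [v_1], [v_2], [v_3], [v_4], [v_5], [v_6], [v_7], [v_8]
  1-simplices (14): [v_0,v_3], [v_0,v_7], [v_0,v_8], [v_1,v_2], [v_1,v_6], [v_1,v_7], [v_1,v_8], [v_3,v_5], [v_3,v_6], [v_4,v_6], [v_4,v_7], [v_5,v_6], [v_5,v_7], [v_5,v_8]
  2-simplices (1): [v_3,v_5,v_6]

Hence C_0 ≅ Z^9, C_1 ≅ Z^14, C_2 ≅ Z^1.

Boundary ∂_1: C_1 → C_0 sends each edge [p,q] (with p < q) to q − p.
This gives a 9×14 integer matrix of rank 8; reducing to Smith normal form yields diagonal entries (1,1,1,1,1,1,1,1).

The boundary map ∂_2: C_2 → C_1 maps a triangle to the signed sum of its edges. For instance
  ∂[v_3,v_5,v_6] = [v_5,v_6] − [v_3,v_6] + [v_3,v_5].
As a 14×1 matrix over Z this has rank 1, with invariant factors (1).

Reading off H_k = ker ∂_k / im ∂_{k+1}:

  H_0: rank C_0 − rank ∂_1 = 9 − 8 = 1, and the invariant factors of ∂_1 are all 1, so H_0 = Z.
  H_1: rank ker ∂_1 − rank ∂_2 = (14 − 8) − 1 = 5, and the invariant factors of ∂_2 are all 1, so H_1 = Z^5.
  H_2: rank ker ∂_2 − rank ∂_3 = (1 − 1) − 0 = 0, and there is no ∂_3, so H_2 = 0.

As a check, the Euler characteristic is 9 − 14 + 1 = -4, which agrees with 1 − 5 + 0 = -4.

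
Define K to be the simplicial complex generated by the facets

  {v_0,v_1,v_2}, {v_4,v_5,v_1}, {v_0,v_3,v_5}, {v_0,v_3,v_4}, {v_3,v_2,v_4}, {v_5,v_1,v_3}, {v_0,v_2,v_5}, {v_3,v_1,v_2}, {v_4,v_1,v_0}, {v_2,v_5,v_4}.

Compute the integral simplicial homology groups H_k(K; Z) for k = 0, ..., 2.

H_0 = Z,  H_1 = Z/2Z,  H_2 = 0.

Fix the vertex order v_0 < v_1 < v_2 < v_3 < v_4 < v_5 and write every simplex with vertices in increasing order. Then dim K = 2 and the simplices of K are:

  0-simplices (6): [v_0], [v_1], [v_2], [v_3], [v_4], [v_5]
  1-simplices (15): (15 of them)
  2-simplices (10): [v_0,v_1,v_2], [v_0,v_1,v_4], [v_0,v_2,v_5], [v_0,v_3,v_4], [v_0,v_3,v_5], [v_1,v_2,v_3], [v_1,v_3,v_5], [v_1,v_4,v_5], [v_2,v_3,v_4], [v_2,v_4,v_5]

giving chain groups C_0 ≅ Z^6, C_1 ≅ Z^15, C_2 ≅ Z^10.

∂_1: C_1 → C_0 maps an edge to its endpoints' difference, ∂[p,q] = q − p. For instance
  ∂[v_3,v_4] = [v_4] − [v_3].
As a 6×15 matrix over Z this has rank 5, with invariant factors (1,1,1,1,1).

Boundary ∂_2: C_2 → C_1 maps a triangle to the signed sum of its edges. For instance
  ∂[v_0,v_3,v_4] = [v_3,v_4] − [v_0,v_4] + [v_0,v_3],
  ∂[v_0,v_1,v_4] = [v_1,v_4] − [v_0,v_4] + [v_0,v_1].
The 15×10 boundary matrix has rank 10 and Smith normal form diag(1,1,1,1,1,1,1,1,1,2).

From H_k ≅ ker(∂_k) / im(∂_{k+1}) we obtain:

  H_0: rank C_0 − rank ∂_1 = 6 − 5 = 1, and the invariant factors of ∂_1 are all 1, so H_0 = Z.
  H_1: rank ker ∂_1 − rank ∂_2 = (15 − 5) − 10 = 0, and ∂_2 has invariant factor 2 > 1, so H_1 = Z/2Z.
  H_2: rank ker ∂_2 − rank ∂_3 = (10 − 10) − 0 = 0, and there is no ∂_3, so H_2 = 0.

As a check, the Euler characteristic is 6 − 15 + 10 = 1, which agrees with 1 − 0 + 0 = 1.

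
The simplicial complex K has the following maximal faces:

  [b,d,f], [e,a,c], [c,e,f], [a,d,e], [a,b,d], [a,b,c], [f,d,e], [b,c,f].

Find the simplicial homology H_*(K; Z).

H_0 ≅ Z,  H_1 = 0,  H_2 ≅ Z.

K has 6 vertices, 12 edges, 8 triangles.
rank ∂_0 = 0, rank ∂_1 = 5 ⇒ b_0 = 6 − 0 − 5 = 1; all invariant factors of ∂_1 are 1 so no torsion. So H_0 = Z.
rank ∂_1 = 5, rank ∂_2 = 7 ⇒ b_1 = 12 − 5 − 7 = 0; all invariant factors of ∂_2 are 1 so no torsion. So H_1 = 0.
rank ∂_2 = 7, rank ∂_3 = 0 ⇒ b_2 = 8 − 7 − 0 = 1. So H_2 = Z.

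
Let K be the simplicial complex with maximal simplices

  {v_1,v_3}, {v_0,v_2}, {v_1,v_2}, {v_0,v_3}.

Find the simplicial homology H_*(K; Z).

H_0 = Z,  H_1 = Z.

We work with the vertex ordering v_0 < v_1 < v_2 < v_3. The simplices of K, each written with vertices in increasing order, are:

  0-simplices (4): [v_0], [v_1], [v_2], [v_3]
  1-simplices (4): [v_0,v_2], [v_0,v_3], [v_1,v_2], [v_1,v_3]

so the chain groups are C_0 ≅ Z^4, C_1 ≅ Z^4.

The boundary map ∂_1: C_1 → C_0 sends each edge [p,q] (with p < q) to q − p.
The 4×4 boundary matrix has rank 3 and Smith normal form diag(1,1,1).

Now H_k = ker ∂_k / im ∂_{k+1}, so:

  H_0: rank C_0 − rank ∂_1 = 4 − 3 = 1, and the invariant factors of ∂_1 are all 1, so H_0 = Z.
  H_1: rank ker ∂_1 − rank ∂_2 = (4 − 3) − 0 = 1, and there is no ∂_2, so H_1 = Z.

(K is a triangulation of the circle S^1.)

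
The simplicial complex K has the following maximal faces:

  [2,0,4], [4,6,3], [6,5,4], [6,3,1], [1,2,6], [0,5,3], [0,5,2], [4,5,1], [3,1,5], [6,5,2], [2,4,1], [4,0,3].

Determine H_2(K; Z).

Take the total order 0 < 1 < 2 < 3 < 4 < 5 < 6 on the vertex set. Then K (dimension 2) consists of the simplices:

  0-simplices (7): [0], [1], [2], [3], [4], [5], [6]
  1-simplices (18): [0,2], [0,3], [0,4], [0,5], [1,2], [1,3], [1,4], [1,5], [1,6], [2,4], [2,5], [2,6], [3,4], [3,5], [3,6], [4,5], [4,6], [5,6]
  2-simplices (12): [0,2,4], [0,2,5], [0,3,4], [0,3,5], [1,2,4], [1,2,6], [1,3,5], [1,3,6], [1,4,5], [2,5,6], [3,4,6], [4,5,6]

giving chain groups C_0 ≅ Z^7, C_1 ≅ Z^18, C_2 ≅ Z^12.

Boundary ∂_1: C_1 → C_0 sends each edge [p,q] (with p < q) to q − p.
The 7×18 boundary matrix has rank 6 and Smith normal form diag(1,1,1,1,1,1).

∂_2: C_2 → C_1 maps a triangle to the signed sum of its edges. For instance
  ∂[0,2,5] = [2,5] − [0,5] + [0,2],
  ∂[1,2,4] = [2,4] − [1,4] + [1,2].
The 18×12 boundary matrix has rank 12 and Smith normal form diag(1,1,1,1,1,1,1,1,1,1,1,2).

Reading off H_k = ker ∂_k / im ∂_{k+1}:

  H_2: rank ker ∂_2 − rank ∂_3 = (12 − 12) − 0 = 0, and there is no ∂_3, so H_2 = 0.

H_2 = 0.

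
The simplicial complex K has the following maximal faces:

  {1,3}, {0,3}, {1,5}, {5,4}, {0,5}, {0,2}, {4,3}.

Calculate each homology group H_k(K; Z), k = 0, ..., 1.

Order the vertices as 0 < 1 < 2 < 3 < 4 < 5. Listing each simplex with vertices in this order, K has dimension 1 with simplices:

  0-simplices (6): [0], [1], [2], [3], [4], [5]
  1-simplices (7): [0,2], [0,3], [0,5], [1,3], [1,5], [3,4], [4,5]

so the chain groups are C_0 ≅ Z^6, C_1 ≅ Z^7.

∂_1: C_1 → C_0 sends each edge [p,q] (with p < q) to q − p. For instance
  ∂[4,5] = [5] − [4].
The resulting 6×7 matrix has rank 5, and its Smith normal form has invariant factors (1,1,1,1,1).

From H_k ≅ ker(∂_k) / im(∂_{k+1}) we obtain:

  H_0: rank C_0 − rank ∂_1 = 6 − 5 = 1, and the invariant factors of ∂_1 are all 1, so H_0 ≅ Z.
  H_1: rank ker ∂_1 − rank ∂_2 = (7 − 5) − 0 = 2, and there is no ∂_2, so H_1 ≅ Z^2.

As a check, the Euler characteristic is 6 − 7 = -1, which agrees with 1 − 2 = -1.

H_0 = Z,  H_1 = Z^2.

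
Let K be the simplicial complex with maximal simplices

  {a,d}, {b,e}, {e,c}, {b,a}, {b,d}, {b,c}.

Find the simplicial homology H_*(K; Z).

H_0 = Z,  H_1 = Z^2.

Order the vertices as a < b < c < d < e. Listing each simplex with vertices in this order, K has dimension 1 with simplices:

  0-simplices (5): a, b, c, d, e
  1-simplices (6): ab, ad, bc, bd, be, ce

giving chain groups C_0 ≅ Z^5, C_1 ≅ Z^6.

∂_1: C_1 → C_0 is given by ∂[p,q] = [q] − [p].
This gives a 5×6 integer matrix of rank 4; reducing to Smith normal form yields diagonal entries (1,1,1,1).

Now H_k = ker ∂_k / im ∂_{k+1}, so:

  H_0: rank C_0 − rank ∂_1 = 5 − 4 = 1, and the invariant factors of ∂_1 are all 1, so H_0 = Z.
  H_1: rank ker ∂_1 − rank ∂_2 = (6 − 4) − 0 = 2, and there is no ∂_2, so H_1 = Z^2.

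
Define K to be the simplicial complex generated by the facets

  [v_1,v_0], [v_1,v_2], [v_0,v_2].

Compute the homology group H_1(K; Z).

Order the vertices as v_0 < v_1 < v_2. Listing each simplex with vertices in this order, K has dimension 1 with simplices:

  0-simplices (3): [v_0], [v_1], [v_2]
  1-simplices (3): [v_0,v_1], [v_0,v_2], [v_1,v_2]

Hence C_0 ≅ Z^3, C_1 ≅ Z^3.

Boundary ∂_1: C_1 → C_0 is given by ∂[p,q] = [q] − [p]. For instance
  ∂[v_0,v_2] = [v_2] − [v_0].
This gives a 3×3 integer matrix of rank 2; reducing to Smith normal form yields diagonal entries (1,1).

Reading off H_k = ker ∂_k / im ∂_{k+1}:

  H_1: rank ker ∂_1 − rank ∂_2 = (3 − 2) − 0 = 1, and there is no ∂_2, so H_1 = Z.

H_1 = Z.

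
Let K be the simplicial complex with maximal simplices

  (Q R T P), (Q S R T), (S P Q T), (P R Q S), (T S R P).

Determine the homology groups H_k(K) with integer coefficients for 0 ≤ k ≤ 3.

Fix the vertex order P < Q < R < S < T and write every simplex with vertices in increasing order. Then dim K = 3 and the simplices of K are:

  0-simplices (5): P, Q, R, S, T
  1-simplices (10): PQ, PR, PS, PT, QR, QS, QT, RS, RT, ST
  2-simplices (10): PQR, PQS, PQT, PRS, PRT, PST, QRS, QRT, QST, RST
  3-simplices (5): PQRS, PQRT, PQST, PRST, QRST

giving chain groups C_0 ≅ Z^5, C_1 ≅ Z^10, C_2 ≅ Z^10, C_3 ≅ Z^5.

The boundary map ∂_1: C_1 → C_0 sends each edge [p,q] (with p < q) to q − p. For instance
  ∂ST = T − S.
The resulting 5×10 matrix has rank 4, and its Smith normal form has invariant factors (1,1,1,1).

Boundary ∂_2: C_2 → C_1 sends each 2-simplex [p,q,r] to [q,r] − [p,r] + [p,q]. For instance
  ∂QRS = RS − QS + QR,
  ∂QST = ST − QT + QS.
The 10×10 boundary matrix has rank 6 and Smith normal form diag(1,1,1,1,1,1).

Boundary ∂_3: C_3 → C_2 sends each 3-simplex σ to the alternating sum Σ_i (−1)^i (σ with its i-th vertex removed). For instance
  ∂PQRS = QRS − PRS + PQS − PQR,
  ∂PQRT = QRT − PRT + PQT − PQR.
This gives a 10×5 integer matrix of rank 4; reducing to Smith normal form yields diagonal entries (1,1,1,1).

Now H_k = ker ∂_k / im ∂_{k+1}, so:

  H_0: rank C_0 − rank ∂_1 = 5 − 4 = 1, and the invariant factors of ∂_1 are all 1, so H_0 = Z.
  H_1: rank ker ∂_1 − rank ∂_2 = (10 − 4) − 6 = 0, and the invariant factors of ∂_2 are all 1, so H_1 = 0.
  H_2: rank ker ∂_2 − rank ∂_3 = (10 − 6) − 4 = 0, and the invariant factors of ∂_3 are all 1, so H_2 = 0.
  H_3: rank ker ∂_3 − rank ∂_4 = (5 − 4) − 0 = 1, and there is no ∂_4, so H_3 = Z.

(K is a triangulation of the 3-sphere S^3.)

H_0 ≅ Z,  H_1 = 0,  H_2 = 0,  H_3 ≅ Z.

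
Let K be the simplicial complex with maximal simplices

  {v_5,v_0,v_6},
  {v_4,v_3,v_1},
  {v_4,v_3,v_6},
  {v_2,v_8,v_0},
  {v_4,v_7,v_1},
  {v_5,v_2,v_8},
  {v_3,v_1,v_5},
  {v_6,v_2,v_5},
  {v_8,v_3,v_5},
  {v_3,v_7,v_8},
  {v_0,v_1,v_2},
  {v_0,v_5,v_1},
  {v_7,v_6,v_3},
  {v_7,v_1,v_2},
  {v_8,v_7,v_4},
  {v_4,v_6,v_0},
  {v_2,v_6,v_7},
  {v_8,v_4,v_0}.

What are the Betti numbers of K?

Fix the vertex order v_0 < v_1 < v_2 < v_3 < v_4 < v_5 < v_6 < v_7 < v_8 and write every simplex with vertices in increasing order. Then dim K = 2 and the simplices of K are:

  0-simplices (9): [v_0], [v_1], [v_2], [v_3], [v_4], [v_5], [v_6], [v_7], [v_8]
  1-simplices (27): (27 of them)
  2-simplices (18): (18 of them)

giving chain groups C_0 ≅ Z^9, C_1 ≅ Z^27, C_2 ≅ Z^18.

The boundary map ∂_1: C_1 → C_0 maps an edge to its endpoints' difference, ∂[p,q] = q − p. For instance
  ∂[v_1,v_2] = [v_2] − [v_1].
As a 9×27 matrix over Z this has rank 8, with invariant factors (1,1,1,1,1,1,1,1).

The boundary map ∂_2: C_2 → C_1 sends each 2-simplex [p,q,r] to [q,r] − [p,r] + [p,q]. For instance
  ∂[v_0,v_2,v_8] = [v_2,v_8] − [v_0,v_8] + [v_0,v_2],
  ∂[v_0,v_4,v_6] = [v_4,v_6] − [v_0,v_6] + [v_0,v_4].
The 27×18 boundary matrix has rank 18 and Smith normal form diag(1,1,1,1,1,1,1,1,1,1,1,1,1,1,1,1,1,2).

From H_k ≅ ker(∂_k) / im(∂_{k+1}) we obtain:

  H_0: rank C_0 − rank ∂_1 = 9 − 8 = 1, and the invariant factors of ∂_1 are all 1, so H_0 ≅ Z.
  H_1: rank ker ∂_1 − rank ∂_2 = (27 − 8) − 18 = 1, and ∂_2 has invariant factor 2 > 1, so H_1 ≅ Z ⊕ Z/2.
  H_2: rank ker ∂_2 − rank ∂_3 = (18 − 18) − 0 = 0, and there is no ∂_3, so H_2 ≅ 0.

(K is a triangulation of the Klein bottle.)

Hence the Betti numbers are b_0 = 1, b_1 = 1, b_2 = 0.

b_0 = 1, b_1 = 1, b_2 = 0.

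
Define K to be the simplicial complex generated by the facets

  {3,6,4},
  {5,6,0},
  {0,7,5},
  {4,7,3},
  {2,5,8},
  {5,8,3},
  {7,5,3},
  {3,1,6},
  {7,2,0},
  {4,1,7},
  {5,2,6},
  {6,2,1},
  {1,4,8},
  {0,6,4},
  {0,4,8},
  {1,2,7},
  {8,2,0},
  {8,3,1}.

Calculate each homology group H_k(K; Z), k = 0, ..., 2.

Take the total order 0 < 1 < 2 < 3 < 4 < 5 < 6 < 7 < 8 on the vertex set. Then K (dimension 2) consists of the simplices:

  0-simplices (9): [0], [1], [2], [3], [4], [5], [6], [7], [8]
  1-simplices (27): (27 of them)
  2-simplices (18): [0,2,7], [0,2,8], [0,4,6], [0,4,8], [0,5,6], [0,5,7], [1,2,6], [1,2,7], [1,3,6], [1,3,8], [1,4,7], [1,4,8], [2,5,6], [2,5,8], [3,4,6], [3,4,7], [3,5,7], [3,5,8]

Hence C_0 ≅ Z^9, C_1 ≅ Z^27, C_2 ≅ Z^18.

The boundary map ∂_1: C_1 → C_0 is given by ∂[p,q] = [q] − [p]. For instance
  ∂[0,6] = [6] − [0].
The 9×27 boundary matrix has rank 8 and Smith normal form diag(1,1,1,1,1,1,1,1).

∂_2: C_2 → C_1 maps a triangle to the signed sum of its edges. For instance
  ∂[1,2,6] = [2,6] − [1,6] + [1,2],
  ∂[0,2,7] = [2,7] − [0,7] + [0,2].
The resulting 27×18 matrix has rank 18, and its Smith normal form has invariant factors (1,1,1,1,1,1,1,1,1,1,1,1,1,1,1,1,1,2).

Reading off H_k = ker ∂_k / im ∂_{k+1}:

  H_0: rank C_0 − rank ∂_1 = 9 − 8 = 1, and the invariant factors of ∂_1 are all 1, so H_0 = Z.
  H_1: rank ker ∂_1 − rank ∂_2 = (27 − 8) − 18 = 1, and ∂_2 has invariant factor 2 > 1, so H_1 = Z ⊕ Z/2.
  H_2: rank ker ∂_2 − rank ∂_3 = (18 − 18) − 0 = 0, and there is no ∂_3, so H_2 = 0.

H_0 ≅ Z,  H_1 ≅ Z ⊕ Z/2,  H_2 = 0.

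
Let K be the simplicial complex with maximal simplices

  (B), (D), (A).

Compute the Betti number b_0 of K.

b_0 = 3.

We work with the vertex ordering A < B < D. The simplices of K, each written with vertices in increasing order, are:

  0-simplices (3): A, B, D

so the chain groups are C_0 ≅ Z^3.

Now H_k = ker ∂_k / im ∂_{k+1}, so:

  H_0: rank C_0 − rank ∂_1 = 3 − 0 = 3, and there is no ∂_1, so H_0 = Z^3.

(K is a triangulation of a set of 3 points.)

Hence the Betti numbers are b_0 = 3.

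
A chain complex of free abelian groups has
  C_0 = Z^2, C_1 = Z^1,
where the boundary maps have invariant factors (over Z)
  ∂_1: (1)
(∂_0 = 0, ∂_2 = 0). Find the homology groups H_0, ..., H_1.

H_0 = Z,  H_1 = 0.

H_0: b_0 = 2 − 0 − 1 = 1; torsion from ∂_1 factors > 1: none. So H_0 = Z.
H_1: b_1 = 1 − 1 − 0 = 0; torsion from ∂_2 factors > 1: none. So H_1 = 0.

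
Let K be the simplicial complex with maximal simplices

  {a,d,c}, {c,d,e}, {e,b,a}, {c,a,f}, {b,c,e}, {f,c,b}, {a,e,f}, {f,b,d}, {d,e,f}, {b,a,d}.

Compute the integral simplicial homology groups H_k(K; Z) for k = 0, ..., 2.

K has 6 vertices, 15 edges, 10 triangles.
rank ∂_0 = 0, rank ∂_1 = 5 ⇒ b_0 = 6 − 0 − 5 = 1; all invariant factors of ∂_1 are 1 so no torsion. So H_0 ≅ Z.
rank ∂_1 = 5, rank ∂_2 = 10 ⇒ b_1 = 15 − 5 − 10 = 0; ∂_2 has invariant factor(s) [2] giving torsion. So H_1 ≅ Z/2.
rank ∂_2 = 10, rank ∂_3 = 0 ⇒ b_2 = 10 − 10 − 0 = 0. So H_2 ≅ 0.

H_0 ≅ Z,  H_1 ≅ Z/2,  H_2 = 0.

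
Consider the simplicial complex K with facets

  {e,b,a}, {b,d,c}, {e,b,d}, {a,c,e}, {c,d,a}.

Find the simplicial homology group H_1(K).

H_1 ≅ Z.

Fix the vertex order a < b < c < d < e and write every simplex with vertices in increasing order. Then dim K = 2 and the simplices of K are:

  0-simplices (5): a, b, c, d, e
  1-simplices (10): ab, ac, ad, ae, bc, bd, be, cd, ce, de
  2-simplices (5): abe, acd, ace, bcd, bde

so the chain groups are C_0 ≅ Z^5, C_1 ≅ Z^10, C_2 ≅ Z^5.

∂_1: C_1 → C_0 is given by ∂[p,q] = [q] − [p].
The resulting 5×10 matrix has rank 4, and its Smith normal form has invariant factors (1,1,1,1).

∂_2: C_2 → C_1 maps a triangle to the signed sum of its edges. For instance
  ∂abe = be − ae + ab,
  ∂ace = ce − ae + ac.
This gives a 10×5 integer matrix of rank 5; reducing to Smith normal form yields diagonal entries (1,1,1,1,1).

Computing H_k = (kernel of ∂_k) / (image of ∂_{k+1}):

  H_1: rank ker ∂_1 − rank ∂_2 = (10 − 4) − 5 = 1, and the invariant factors of ∂_2 are all 1, so H_1 = Z.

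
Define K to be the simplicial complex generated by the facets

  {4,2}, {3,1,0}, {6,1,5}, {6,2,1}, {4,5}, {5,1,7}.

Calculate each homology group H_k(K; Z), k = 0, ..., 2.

Order the vertices as 0 < 1 < 2 < 3 < 4 < 5 < 6 < 7. Listing each simplex with vertices in this order, K has dimension 2 with simplices:

  0-simplices (8): [0], [1], [2], [3], [4], [5], [6], [7]
  1-simplices (12): [0,1], [0,3], [1,2], [1,3], [1,5], [1,6], [1,7], [2,4], [2,6], [4,5], [5,6], [5,7]
  2-simplices (4): [0,1,3], [1,2,6], [1,5,6], [1,5,7]

Hence C_0 ≅ Z^8, C_1 ≅ Z^12, C_2 ≅ Z^4.

∂_1: C_1 → C_0 is given by ∂[p,q] = [q] − [p]. For instance
  ∂[1,5] = [5] − [1].
The resulting 8×12 matrix has rank 7, and its Smith normal form has invariant factors (1,1,1,1,1,1,1).

Boundary ∂_2: C_2 → C_1 acts by ∂[p,q,r] = [q,r] − [p,r] + [p,q]. For instance
  ∂[1,5,7] = [5,7] − [1,7] + [1,5],
  ∂[1,2,6] = [2,6] − [1,6] + [1,2].
As a 12×4 matrix over Z this has rank 4, with invariant factors (1,1,1,1).

From H_k ≅ ker(∂_k) / im(∂_{k+1}) we obtain:

  H_0: rank C_0 − rank ∂_1 = 8 − 7 = 1, and the invariant factors of ∂_1 are all 1, so H_0 = Z.
  H_1: rank ker ∂_1 − rank ∂_2 = (12 − 7) − 4 = 1, and the invariant factors of ∂_2 are all 1, so H_1 = Z.
  H_2: rank ker ∂_2 − rank ∂_3 = (4 − 4) − 0 = 0, and there is no ∂_3, so H_2 = 0.

As a check, the Euler characteristic is 8 − 12 + 4 = 0, which agrees with 1 − 1 + 0 = 0.

H_0 ≅ Z,  H_1 ≅ Z,  H_2 = 0.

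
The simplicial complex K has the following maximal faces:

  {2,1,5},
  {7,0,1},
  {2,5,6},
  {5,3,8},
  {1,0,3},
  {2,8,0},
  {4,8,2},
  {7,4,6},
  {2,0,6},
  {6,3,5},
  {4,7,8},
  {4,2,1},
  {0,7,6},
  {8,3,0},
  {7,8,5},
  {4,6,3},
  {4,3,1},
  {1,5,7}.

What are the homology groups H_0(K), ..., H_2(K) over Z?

We work with the vertex ordering 0 < 1 < 2 < 3 < 4 < 5 < 6 < 7 < 8. The simplices of K, each written with vertices in increasing order, are:

  0-simplices (9): [0], [1], [2], [3], [4], [5], [6], [7], [8]
  1-simplices (27): (27 of them)
  2-simplices (18): [0,1,3], [0,1,7], [0,2,6], [0,2,8], [0,3,8], [0,6,7], [1,2,4], [1,2,5], [1,3,4], [1,5,7], [2,4,8], [2,5,6], [3,4,6], [3,5,6], [3,5,8], [4,6,7], [4,7,8], [5,7,8]

so the chain groups are C_0 ≅ Z^9, C_1 ≅ Z^27, C_2 ≅ Z^18.

∂_1: C_1 → C_0 maps an edge to its endpoints' difference, ∂[p,q] = q − p. For instance
  ∂[4,7] = [7] − [4].
As a 9×27 matrix over Z this has rank 8, with invariant factors (1,1,1,1,1,1,1,1).

Boundary ∂_2: C_2 → C_1 maps a triangle to the signed sum of its edges. For instance
  ∂[1,2,5] = [2,5] − [1,5] + [1,2],
  ∂[2,5,6] = [5,6] − [2,6] + [2,5].
The resulting 27×18 matrix has rank 17, and its Smith normal form has invariant factors (1,1,1,1,1,1,1,1,1,1,1,1,1,1,1,1,1).

Reading off H_k = ker ∂_k / im ∂_{k+1}:

  H_0: rank C_0 − rank ∂_1 = 9 − 8 = 1, and the invariant factors of ∂_1 are all 1, so H_0 = Z.
  H_1: rank ker ∂_1 − rank ∂_2 = (27 − 8) − 17 = 2, and the invariant factors of ∂_2 are all 1, so H_1 = Z^2.
  H_2: rank ker ∂_2 − rank ∂_3 = (18 − 17) − 0 = 1, and there is no ∂_3, so H_2 = Z.

As a check, the Euler characteristic is 9 − 27 + 18 = 0, which agrees with 1 − 2 + 1 = 0.
(K is a triangulation of the torus T^2.)

H_0 = Z,  H_1 = Z^2,  H_2 = Z.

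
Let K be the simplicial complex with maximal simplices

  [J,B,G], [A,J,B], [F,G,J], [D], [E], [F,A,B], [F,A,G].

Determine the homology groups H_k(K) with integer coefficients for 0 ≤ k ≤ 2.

H_0 = Z^3,  H_1 = Z,  H_2 = 0.

Fix the vertex order A < B < D < E < F < G < J and write every simplex with vertices in increasing order. Then dim K = 2 and the simplices of K are:

  0-simplices (7): A, B, D, E, F, G, J
  1-simplices (10): AB, AF, AG, AJ, BF, BG, BJ, FG, FJ, GJ
  2-simplices (5): ABF, ABJ, AFG, BGJ, FGJ

giving chain groups C_0 ≅ Z^7, C_1 ≅ Z^10, C_2 ≅ Z^5.

The boundary map ∂_1: C_1 → C_0 maps an edge to its endpoints' difference, ∂[p,q] = q − p. For instance
  ∂BF = F − B.
The resulting 7×10 matrix has rank 4, and its Smith normal form has invariant factors (1,1,1,1).

The boundary map ∂_2: C_2 → C_1 maps a triangle to the signed sum of its edges. For instance
  ∂BGJ = GJ − BJ + BG,
  ∂AFG = FG − AG + AF.
The resulting 10×5 matrix has rank 5, and its Smith normal form has invariant factors (1,1,1,1,1).

From H_k ≅ ker(∂_k) / im(∂_{k+1}) we obtain:

  H_0: rank C_0 − rank ∂_1 = 7 − 4 = 3, and the invariant factors of ∂_1 are all 1, so H_0 ≅ Z^3.
  H_1: rank ker ∂_1 − rank ∂_2 = (10 − 4) − 5 = 1, and the invariant factors of ∂_2 are all 1, so H_1 ≅ Z.
  H_2: rank ker ∂_2 − rank ∂_3 = (5 − 5) − 0 = 0, and there is no ∂_3, so H_2 ≅ 0.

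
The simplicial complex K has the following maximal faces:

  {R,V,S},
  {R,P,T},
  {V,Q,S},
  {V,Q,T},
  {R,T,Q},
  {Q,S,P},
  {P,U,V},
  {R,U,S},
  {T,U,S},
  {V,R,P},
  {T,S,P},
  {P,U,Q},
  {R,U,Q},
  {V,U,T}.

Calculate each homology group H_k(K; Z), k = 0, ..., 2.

We work with the vertex ordering P < Q < R < S < T < U < V. The simplices of K, each written with vertices in increasing order, are:

  0-simplices (7): P, Q, R, S, T, U, V
  1-simplices (21): PQ, PR, PS, PT, PU, PV, QR, QS, QT, QU, QV, RS, RT, RU, RV, ST, SU, SV, TU, TV, UV
  2-simplices (14): PQS, PQU, PRT, PRV, PST, PUV, QRT, QRU, QSV, QTV, RSU, RSV, STU, TUV

Hence C_0 ≅ Z^7, C_1 ≅ Z^21, C_2 ≅ Z^14.

∂_1: C_1 → C_0 sends each edge [p,q] (with p < q) to q − p. For instance
  ∂QR = R − Q.
This gives a 7×21 integer matrix of rank 6; reducing to Smith normal form yields diagonal entries (1,1,1,1,1,1).

The boundary map ∂_2: C_2 → C_1 acts by ∂[p,q,r] = [q,r] − [p,r] + [p,q]. For instance
  ∂PRV = RV − PV + PR,
  ∂QSV = SV − QV + QS.
The resulting 21×14 matrix has rank 13, and its Smith normal form has invariant factors (1,1,1,1,1,1,1,1,1,1,1,1,1).

Computing H_k = (kernel of ∂_k) / (image of ∂_{k+1}):

  H_0: rank C_0 − rank ∂_1 = 7 − 6 = 1, and the invariant factors of ∂_1 are all 1, so H_0 ≅ Z.
  H_1: rank ker ∂_1 − rank ∂_2 = (21 − 6) − 13 = 2, and the invariant factors of ∂_2 are all 1, so H_1 ≅ Z^2.
  H_2: rank ker ∂_2 − rank ∂_3 = (14 − 13) − 0 = 1, and there is no ∂_3, so H_2 ≅ Z.

H_0 ≅ Z,  H_1 ≅ Z^2,  H_2 ≅ Z.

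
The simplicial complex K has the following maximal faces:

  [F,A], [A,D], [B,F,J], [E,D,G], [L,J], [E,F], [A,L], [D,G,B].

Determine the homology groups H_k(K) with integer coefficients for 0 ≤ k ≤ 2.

H_0 = Z,  H_1 = Z^3,  H_2 = 0.

K has 8 vertices, 13 edges, 3 triangles.
rank ∂_0 = 0, rank ∂_1 = 7 ⇒ b_0 = 8 − 0 − 7 = 1; all invariant factors of ∂_1 are 1 so no torsion. So H_0 = Z.
rank ∂_1 = 7, rank ∂_2 = 3 ⇒ b_1 = 13 − 7 − 3 = 3; all invariant factors of ∂_2 are 1 so no torsion. So H_1 = Z^3.
rank ∂_2 = 3, rank ∂_3 = 0 ⇒ b_2 = 3 − 3 − 0 = 0. So H_2 = 0.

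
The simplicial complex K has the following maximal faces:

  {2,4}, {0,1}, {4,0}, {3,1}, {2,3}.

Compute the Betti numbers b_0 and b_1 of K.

We work with the vertex ordering 0 < 1 < 2 < 3 < 4. The simplices of K, each written with vertices in increasing order, are:

  0-simplices (5): [0], [1], [2], [3], [4]
  1-simplices (5): [0,1], [0,4], [1,3], [2,3], [2,4]

so the chain groups are C_0 ≅ Z^5, C_1 ≅ Z^5.

∂_1: C_1 → C_0 is given by ∂[p,q] = [q] − [p]. For instance
  ∂[0,4] = [4] − [0].
The 5×5 boundary matrix has rank 4 and Smith normal form diag(1,1,1,1).

Reading off H_k = ker ∂_k / im ∂_{k+1}:

  H_0: rank C_0 − rank ∂_1 = 5 − 4 = 1, and the invariant factors of ∂_1 are all 1, so H_0 ≅ Z.
  H_1: rank ker ∂_1 − rank ∂_2 = (5 − 4) − 0 = 1, and there is no ∂_2, so H_1 ≅ Z.

As a check, the Euler characteristic is 5 − 5 = 0, which agrees with 1 − 1 = 0.

Hence the Betti numbers are b_0 = 1, b_1 = 1.

b_0 = 1, b_1 = 1.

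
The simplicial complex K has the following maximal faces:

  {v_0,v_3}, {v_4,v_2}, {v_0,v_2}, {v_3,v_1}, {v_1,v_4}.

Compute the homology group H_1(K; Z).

Order the vertices as v_0 < v_1 < v_2 < v_3 < v_4. Listing each simplex with vertices in this order, K has dimension 1 with simplices:

  0-simplices (5): [v_0], [v_1], [v_2], [v_3], [v_4]
  1-simplices (5): [v_0,v_2], [v_0,v_3], [v_1,v_3], [v_1,v_4], [v_2,v_4]

Hence C_0 ≅ Z^5, C_1 ≅ Z^5.

∂_1: C_1 → C_0 maps an edge to its endpoints' difference, ∂[p,q] = q − p.
As a 5×5 matrix over Z this has rank 4, with invariant factors (1,1,1,1).

Reading off H_k = ker ∂_k / im ∂_{k+1}:

  H_1: rank ker ∂_1 − rank ∂_2 = (5 − 4) − 0 = 1, and there is no ∂_2, so H_1 ≅ Z.

(K is a triangulation of the circle S^1.)

H_1 ≅ Z.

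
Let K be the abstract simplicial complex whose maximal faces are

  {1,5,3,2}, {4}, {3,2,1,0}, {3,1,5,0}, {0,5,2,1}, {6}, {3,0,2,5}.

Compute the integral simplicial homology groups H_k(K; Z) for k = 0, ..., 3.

H_0 ≅ Z^3,  H_1 = 0,  H_2 = 0,  H_3 ≅ Z.

Take the total order 0 < 1 < 2 < 3 < 4 < 5 < 6 on the vertex set. Then K (dimension 3) consists of the simplices:

  0-simplices (7): [0], [1], [2], [3], [4], [5], [6]
  1-simplices (10): [0,1], [0,2], [0,3], [0,5], [1,2], [1,3], [1,5], [2,3], [2,5], [3,5]
  2-simplices (10): [0,1,2], [0,1,3], [0,1,5], [0,2,3], [0,2,5], [0,3,5], [1,2,3], [1,2,5], [1,3,5], [2,3,5]
  3-simplices (5): [0,1,2,3], [0,1,2,5], [0,1,3,5], [0,2,3,5], [1,2,3,5]

giving chain groups C_0 ≅ Z^7, C_1 ≅ Z^10, C_2 ≅ Z^10, C_3 ≅ Z^5.

Boundary ∂_1: C_1 → C_0 sends each edge [p,q] (with p < q) to q − p. For instance
  ∂[0,2] = [2] − [0].
This gives a 7×10 integer matrix of rank 4; reducing to Smith normal form yields diagonal entries (1,1,1,1).

The boundary map ∂_2: C_2 → C_1 maps a triangle to the signed sum of its edges. For instance
  ∂[2,3,5] = [3,5] − [2,5] + [2,3],
  ∂[1,2,3] = [2,3] − [1,3] + [1,2].
As a 10×10 matrix over Z this has rank 6, with invariant factors (1,1,1,1,1,1).

Boundary ∂_3: C_3 → C_2 sends each 3-simplex σ to the alternating sum Σ_i (−1)^i (σ with its i-th vertex removed). For instance
  ∂[0,1,2,5] = [1,2,5] − [0,2,5] + [0,1,5] − [0,1,2],
  ∂[0,2,3,5] = [2,3,5] − [0,3,5] + [0,2,5] − [0,2,3].
The resulting 10×5 matrix has rank 4, and its Smith normal form has invariant factors (1,1,1,1).

Reading off H_k = ker ∂_k / im ∂_{k+1}:

  H_0: rank C_0 − rank ∂_1 = 7 − 4 = 3, and the invariant factors of ∂_1 are all 1, so H_0 = Z^3.
  H_1: rank ker ∂_1 − rank ∂_2 = (10 − 4) − 6 = 0, and the invariant factors of ∂_2 are all 1, so H_1 = 0.
  H_2: rank ker ∂_2 − rank ∂_3 = (10 − 6) − 4 = 0, and the invariant factors of ∂_3 are all 1, so H_2 = 0.
  H_3: rank ker ∂_3 − rank ∂_4 = (5 − 4) − 0 = 1, and there is no ∂_4, so H_3 = Z.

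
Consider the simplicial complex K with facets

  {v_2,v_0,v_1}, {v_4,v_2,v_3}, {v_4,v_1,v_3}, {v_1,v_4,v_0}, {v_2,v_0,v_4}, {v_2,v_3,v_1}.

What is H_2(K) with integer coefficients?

H_2 ≅ Z.

Order the vertices as v_0 < v_1 < v_2 < v_3 < v_4. Listing each simplex with vertices in this order, K has dimension 2 with simplices:

  0-simplices (5): [v_0], [v_1], [v_2], [v_3], [v_4]
  1-simplices (9): [v_0,v_1], [v_0,v_2], [v_0,v_4], [v_1,v_2], [v_1,v_3], [v_1,v_4], [v_2,v_3], [v_2,v_4], [v_3,v_4]
  2-simplices (6): [v_0,v_1,v_2], [v_0,v_1,v_4], [v_0,v_2,v_4], [v_1,v_2,v_3], [v_1,v_3,v_4], [v_2,v_3,v_4]

giving chain groups C_0 ≅ Z^5, C_1 ≅ Z^9, C_2 ≅ Z^6.

Boundary ∂_1: C_1 → C_0 is given by ∂[p,q] = [q] − [p]. For instance
  ∂[v_1,v_2] = [v_2] − [v_1].
As a 5×9 matrix over Z this has rank 4, with invariant factors (1,1,1,1).

Boundary ∂_2: C_2 → C_1 maps a triangle to the signed sum of its edges. For instance
  ∂[v_1,v_2,v_3] = [v_2,v_3] − [v_1,v_3] + [v_1,v_2],
  ∂[v_0,v_2,v_4] = [v_2,v_4] − [v_0,v_4] + [v_0,v_2].
As a 9×6 matrix over Z this has rank 5, with invariant factors (1,1,1,1,1).

Computing H_k = (kernel of ∂_k) / (image of ∂_{k+1}):

  H_2: rank ker ∂_2 − rank ∂_3 = (6 − 5) − 0 = 1, and there is no ∂_3, so H_2 = Z.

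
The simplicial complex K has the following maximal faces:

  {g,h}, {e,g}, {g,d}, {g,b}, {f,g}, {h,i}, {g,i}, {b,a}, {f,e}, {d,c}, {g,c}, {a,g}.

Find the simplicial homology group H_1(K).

H_1 ≅ Z^4.

Take the total order a < b < c < d < e < f < g < h < i on the vertex set. Then K (dimension 1) consists of the simplices:

  0-simplices (9): a, b, c, d, e, f, g, h, i
  1-simplices (12): ab, ag, bg, cd, cg, dg, ef, eg, fg, gh, gi, hi

giving chain groups C_0 ≅ Z^9, C_1 ≅ Z^12.

∂_1: C_1 → C_0 is given by ∂[p,q] = [q] − [p]. For instance
  ∂dg = g − d.
As a 9×12 matrix over Z this has rank 8, with invariant factors (1,1,1,1,1,1,1,1).

Reading off H_k = ker ∂_k / im ∂_{k+1}:

  H_1: rank ker ∂_1 − rank ∂_2 = (12 − 8) − 0 = 4, and there is no ∂_2, so H_1 ≅ Z^4.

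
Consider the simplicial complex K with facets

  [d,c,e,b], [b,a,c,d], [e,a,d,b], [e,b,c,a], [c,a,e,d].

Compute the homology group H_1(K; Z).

Take the total order a < b < c < d < e on the vertex set. Then K (dimension 3) consists of the simplices:

  0-simplices (5): a, b, c, d, e
  1-simplices (10): ab, ac, ad, ae, bc, bd, be, cd, ce, de
  2-simplices (10): abc, abd, abe, acd, ace, ade, bcd, bce, bde, cde
  3-simplices (5): abcd, abce, abde, acde, bcde

so the chain groups are C_0 ≅ Z^5, C_1 ≅ Z^10, C_2 ≅ Z^10, C_3 ≅ Z^5.

The boundary map ∂_1: C_1 → C_0 sends each edge [p,q] (with p < q) to q − p. For instance
  ∂bd = d − b.
The resulting 5×10 matrix has rank 4, and its Smith normal form has invariant factors (1,1,1,1).

The boundary map ∂_2: C_2 → C_1 maps a triangle to the signed sum of its edges. For instance
  ∂acd = cd − ad + ac,
  ∂bce = ce − be + bc.
The 10×10 boundary matrix has rank 6 and Smith normal form diag(1,1,1,1,1,1).

The boundary map ∂_3: C_3 → C_2 sends each 3-simplex σ to the alternating sum Σ_i (−1)^i (σ with its i-th vertex removed). For instance
  ∂abcd = bcd − acd + abd − abc,
  ∂acde = cde − ade + ace − acd.
As a 10×5 matrix over Z this has rank 4, with invariant factors (1,1,1,1).

Reading off H_k = ker ∂_k / im ∂_{k+1}:

  H_1: rank ker ∂_1 − rank ∂_2 = (10 − 4) − 6 = 0, and the invariant factors of ∂_2 are all 1, so H_1 ≅ 0.

H_1 = 0.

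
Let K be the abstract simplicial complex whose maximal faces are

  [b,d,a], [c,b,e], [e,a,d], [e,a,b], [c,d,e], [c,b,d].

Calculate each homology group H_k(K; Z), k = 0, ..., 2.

Order the vertices as a < b < c < d < e. Listing each simplex with vertices in this order, K has dimension 2 with simplices:

  0-simplices (5): a, b, c, d, e
  1-simplices (9): ab, ad, ae, bc, bd, be, cd, ce, de
  2-simplices (6): abd, abe, ade, bcd, bce, cde

giving chain groups C_0 ≅ Z^5, C_1 ≅ Z^9, C_2 ≅ Z^6.

∂_1: C_1 → C_0 maps an edge to its endpoints' difference, ∂[p,q] = q − p. For instance
  ∂bc = c − b.
As a 5×9 matrix over Z this has rank 4, with invariant factors (1,1,1,1).

The boundary map ∂_2: C_2 → C_1 sends each 2-simplex [p,q,r] to [q,r] − [p,r] + [p,q]. For instance
  ∂abe = be − ae + ab,
  ∂bcd = cd − bd + bc.
As a 9×6 matrix over Z this has rank 5, with invariant factors (1,1,1,1,1).

From H_k ≅ ker(∂_k) / im(∂_{k+1}) we obtain:

  H_0: rank C_0 − rank ∂_1 = 5 − 4 = 1, and the invariant factors of ∂_1 are all 1, so H_0 = Z.
  H_1: rank ker ∂_1 − rank ∂_2 = (9 − 4) − 5 = 0, and the invariant factors of ∂_2 are all 1, so H_1 = 0.
  H_2: rank ker ∂_2 − rank ∂_3 = (6 − 5) − 0 = 1, and there is no ∂_3, so H_2 = Z.

As a check, the Euler characteristic is 5 − 9 + 6 = 2, which agrees with 1 − 0 + 1 = 2.

H_0 = Z,  H_1 = 0,  H_2 = Z.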